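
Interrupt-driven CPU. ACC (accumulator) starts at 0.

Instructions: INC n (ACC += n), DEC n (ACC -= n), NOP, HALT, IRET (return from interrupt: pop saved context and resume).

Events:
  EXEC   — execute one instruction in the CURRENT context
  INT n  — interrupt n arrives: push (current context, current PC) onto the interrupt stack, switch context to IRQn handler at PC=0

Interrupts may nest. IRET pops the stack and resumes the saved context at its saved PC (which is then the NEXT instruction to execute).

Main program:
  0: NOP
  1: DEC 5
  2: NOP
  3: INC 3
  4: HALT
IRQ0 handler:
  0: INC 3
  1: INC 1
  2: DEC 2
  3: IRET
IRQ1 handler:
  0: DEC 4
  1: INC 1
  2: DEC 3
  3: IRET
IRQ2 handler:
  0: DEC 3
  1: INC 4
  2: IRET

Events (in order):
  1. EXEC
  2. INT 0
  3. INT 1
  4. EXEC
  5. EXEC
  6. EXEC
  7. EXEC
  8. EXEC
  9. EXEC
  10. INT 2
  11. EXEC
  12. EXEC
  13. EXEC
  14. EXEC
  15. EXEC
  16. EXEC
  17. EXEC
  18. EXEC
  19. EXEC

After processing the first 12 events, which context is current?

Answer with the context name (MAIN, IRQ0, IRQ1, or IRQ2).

Answer: IRQ2

Derivation:
Event 1 (EXEC): [MAIN] PC=0: NOP
Event 2 (INT 0): INT 0 arrives: push (MAIN, PC=1), enter IRQ0 at PC=0 (depth now 1)
Event 3 (INT 1): INT 1 arrives: push (IRQ0, PC=0), enter IRQ1 at PC=0 (depth now 2)
Event 4 (EXEC): [IRQ1] PC=0: DEC 4 -> ACC=-4
Event 5 (EXEC): [IRQ1] PC=1: INC 1 -> ACC=-3
Event 6 (EXEC): [IRQ1] PC=2: DEC 3 -> ACC=-6
Event 7 (EXEC): [IRQ1] PC=3: IRET -> resume IRQ0 at PC=0 (depth now 1)
Event 8 (EXEC): [IRQ0] PC=0: INC 3 -> ACC=-3
Event 9 (EXEC): [IRQ0] PC=1: INC 1 -> ACC=-2
Event 10 (INT 2): INT 2 arrives: push (IRQ0, PC=2), enter IRQ2 at PC=0 (depth now 2)
Event 11 (EXEC): [IRQ2] PC=0: DEC 3 -> ACC=-5
Event 12 (EXEC): [IRQ2] PC=1: INC 4 -> ACC=-1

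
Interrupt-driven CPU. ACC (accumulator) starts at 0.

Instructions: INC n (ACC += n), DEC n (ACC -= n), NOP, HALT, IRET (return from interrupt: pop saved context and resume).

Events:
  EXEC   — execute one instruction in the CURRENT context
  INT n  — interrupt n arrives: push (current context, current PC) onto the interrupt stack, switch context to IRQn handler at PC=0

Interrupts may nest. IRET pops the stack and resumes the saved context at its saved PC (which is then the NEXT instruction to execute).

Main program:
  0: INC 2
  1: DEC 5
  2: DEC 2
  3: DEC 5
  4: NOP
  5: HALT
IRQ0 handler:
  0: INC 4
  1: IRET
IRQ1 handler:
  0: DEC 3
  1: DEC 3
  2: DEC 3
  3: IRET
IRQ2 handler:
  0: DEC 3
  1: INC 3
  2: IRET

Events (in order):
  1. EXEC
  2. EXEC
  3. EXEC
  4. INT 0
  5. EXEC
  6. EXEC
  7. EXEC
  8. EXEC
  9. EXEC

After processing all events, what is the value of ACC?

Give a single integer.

Answer: -6

Derivation:
Event 1 (EXEC): [MAIN] PC=0: INC 2 -> ACC=2
Event 2 (EXEC): [MAIN] PC=1: DEC 5 -> ACC=-3
Event 3 (EXEC): [MAIN] PC=2: DEC 2 -> ACC=-5
Event 4 (INT 0): INT 0 arrives: push (MAIN, PC=3), enter IRQ0 at PC=0 (depth now 1)
Event 5 (EXEC): [IRQ0] PC=0: INC 4 -> ACC=-1
Event 6 (EXEC): [IRQ0] PC=1: IRET -> resume MAIN at PC=3 (depth now 0)
Event 7 (EXEC): [MAIN] PC=3: DEC 5 -> ACC=-6
Event 8 (EXEC): [MAIN] PC=4: NOP
Event 9 (EXEC): [MAIN] PC=5: HALT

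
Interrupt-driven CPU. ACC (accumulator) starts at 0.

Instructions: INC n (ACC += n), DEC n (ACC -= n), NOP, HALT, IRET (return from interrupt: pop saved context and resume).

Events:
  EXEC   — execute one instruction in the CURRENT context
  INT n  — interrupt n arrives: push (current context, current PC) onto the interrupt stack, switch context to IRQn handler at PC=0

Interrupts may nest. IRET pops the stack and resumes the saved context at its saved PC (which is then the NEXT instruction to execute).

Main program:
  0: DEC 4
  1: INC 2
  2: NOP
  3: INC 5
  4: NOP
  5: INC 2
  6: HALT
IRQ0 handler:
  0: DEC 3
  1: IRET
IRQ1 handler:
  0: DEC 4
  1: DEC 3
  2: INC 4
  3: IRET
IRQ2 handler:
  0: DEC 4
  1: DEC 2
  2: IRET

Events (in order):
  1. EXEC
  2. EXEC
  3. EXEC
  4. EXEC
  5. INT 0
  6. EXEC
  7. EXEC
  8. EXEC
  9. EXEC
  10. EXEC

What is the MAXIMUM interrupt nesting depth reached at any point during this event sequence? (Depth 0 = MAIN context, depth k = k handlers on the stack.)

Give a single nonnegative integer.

Event 1 (EXEC): [MAIN] PC=0: DEC 4 -> ACC=-4 [depth=0]
Event 2 (EXEC): [MAIN] PC=1: INC 2 -> ACC=-2 [depth=0]
Event 3 (EXEC): [MAIN] PC=2: NOP [depth=0]
Event 4 (EXEC): [MAIN] PC=3: INC 5 -> ACC=3 [depth=0]
Event 5 (INT 0): INT 0 arrives: push (MAIN, PC=4), enter IRQ0 at PC=0 (depth now 1) [depth=1]
Event 6 (EXEC): [IRQ0] PC=0: DEC 3 -> ACC=0 [depth=1]
Event 7 (EXEC): [IRQ0] PC=1: IRET -> resume MAIN at PC=4 (depth now 0) [depth=0]
Event 8 (EXEC): [MAIN] PC=4: NOP [depth=0]
Event 9 (EXEC): [MAIN] PC=5: INC 2 -> ACC=2 [depth=0]
Event 10 (EXEC): [MAIN] PC=6: HALT [depth=0]
Max depth observed: 1

Answer: 1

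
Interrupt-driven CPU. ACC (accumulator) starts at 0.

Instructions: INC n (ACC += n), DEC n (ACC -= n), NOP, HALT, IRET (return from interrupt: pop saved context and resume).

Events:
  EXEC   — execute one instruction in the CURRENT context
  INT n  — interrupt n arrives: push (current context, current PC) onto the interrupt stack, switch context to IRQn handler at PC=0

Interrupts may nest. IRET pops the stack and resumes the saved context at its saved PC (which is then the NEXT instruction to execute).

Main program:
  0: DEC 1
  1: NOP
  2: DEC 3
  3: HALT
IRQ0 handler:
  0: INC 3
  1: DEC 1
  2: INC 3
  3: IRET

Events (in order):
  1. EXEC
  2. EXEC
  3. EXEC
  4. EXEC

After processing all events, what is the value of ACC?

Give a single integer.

Answer: -4

Derivation:
Event 1 (EXEC): [MAIN] PC=0: DEC 1 -> ACC=-1
Event 2 (EXEC): [MAIN] PC=1: NOP
Event 3 (EXEC): [MAIN] PC=2: DEC 3 -> ACC=-4
Event 4 (EXEC): [MAIN] PC=3: HALT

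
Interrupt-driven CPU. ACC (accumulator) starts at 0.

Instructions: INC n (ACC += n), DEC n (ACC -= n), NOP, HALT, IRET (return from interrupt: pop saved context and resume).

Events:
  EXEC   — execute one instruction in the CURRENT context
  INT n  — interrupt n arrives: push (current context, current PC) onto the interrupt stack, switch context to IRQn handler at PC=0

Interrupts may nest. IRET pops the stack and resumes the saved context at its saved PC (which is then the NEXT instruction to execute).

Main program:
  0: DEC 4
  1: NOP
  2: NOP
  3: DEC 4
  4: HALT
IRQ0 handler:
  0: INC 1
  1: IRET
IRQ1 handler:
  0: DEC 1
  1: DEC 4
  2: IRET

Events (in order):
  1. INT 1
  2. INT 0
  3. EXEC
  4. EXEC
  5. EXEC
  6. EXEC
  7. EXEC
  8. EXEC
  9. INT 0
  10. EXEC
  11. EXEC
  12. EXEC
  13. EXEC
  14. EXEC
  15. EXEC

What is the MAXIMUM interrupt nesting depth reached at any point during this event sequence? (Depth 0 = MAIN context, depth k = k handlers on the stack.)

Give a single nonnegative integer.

Event 1 (INT 1): INT 1 arrives: push (MAIN, PC=0), enter IRQ1 at PC=0 (depth now 1) [depth=1]
Event 2 (INT 0): INT 0 arrives: push (IRQ1, PC=0), enter IRQ0 at PC=0 (depth now 2) [depth=2]
Event 3 (EXEC): [IRQ0] PC=0: INC 1 -> ACC=1 [depth=2]
Event 4 (EXEC): [IRQ0] PC=1: IRET -> resume IRQ1 at PC=0 (depth now 1) [depth=1]
Event 5 (EXEC): [IRQ1] PC=0: DEC 1 -> ACC=0 [depth=1]
Event 6 (EXEC): [IRQ1] PC=1: DEC 4 -> ACC=-4 [depth=1]
Event 7 (EXEC): [IRQ1] PC=2: IRET -> resume MAIN at PC=0 (depth now 0) [depth=0]
Event 8 (EXEC): [MAIN] PC=0: DEC 4 -> ACC=-8 [depth=0]
Event 9 (INT 0): INT 0 arrives: push (MAIN, PC=1), enter IRQ0 at PC=0 (depth now 1) [depth=1]
Event 10 (EXEC): [IRQ0] PC=0: INC 1 -> ACC=-7 [depth=1]
Event 11 (EXEC): [IRQ0] PC=1: IRET -> resume MAIN at PC=1 (depth now 0) [depth=0]
Event 12 (EXEC): [MAIN] PC=1: NOP [depth=0]
Event 13 (EXEC): [MAIN] PC=2: NOP [depth=0]
Event 14 (EXEC): [MAIN] PC=3: DEC 4 -> ACC=-11 [depth=0]
Event 15 (EXEC): [MAIN] PC=4: HALT [depth=0]
Max depth observed: 2

Answer: 2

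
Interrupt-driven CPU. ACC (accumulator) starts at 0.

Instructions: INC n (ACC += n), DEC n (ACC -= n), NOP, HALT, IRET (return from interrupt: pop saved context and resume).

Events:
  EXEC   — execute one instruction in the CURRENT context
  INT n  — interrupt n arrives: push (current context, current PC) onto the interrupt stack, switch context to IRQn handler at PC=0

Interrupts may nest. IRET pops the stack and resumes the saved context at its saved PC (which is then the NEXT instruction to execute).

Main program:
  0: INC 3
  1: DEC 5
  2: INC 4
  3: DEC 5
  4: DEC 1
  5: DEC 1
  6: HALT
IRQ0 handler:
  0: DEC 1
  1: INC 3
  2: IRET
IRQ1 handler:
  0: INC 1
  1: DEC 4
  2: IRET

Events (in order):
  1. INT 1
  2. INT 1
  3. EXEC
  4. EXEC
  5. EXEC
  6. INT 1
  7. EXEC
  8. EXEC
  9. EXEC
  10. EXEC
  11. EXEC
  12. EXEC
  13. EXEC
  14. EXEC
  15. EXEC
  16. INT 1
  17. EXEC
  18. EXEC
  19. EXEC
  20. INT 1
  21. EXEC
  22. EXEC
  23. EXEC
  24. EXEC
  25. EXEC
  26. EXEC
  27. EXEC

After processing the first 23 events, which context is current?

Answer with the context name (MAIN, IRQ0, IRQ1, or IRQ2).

Event 1 (INT 1): INT 1 arrives: push (MAIN, PC=0), enter IRQ1 at PC=0 (depth now 1)
Event 2 (INT 1): INT 1 arrives: push (IRQ1, PC=0), enter IRQ1 at PC=0 (depth now 2)
Event 3 (EXEC): [IRQ1] PC=0: INC 1 -> ACC=1
Event 4 (EXEC): [IRQ1] PC=1: DEC 4 -> ACC=-3
Event 5 (EXEC): [IRQ1] PC=2: IRET -> resume IRQ1 at PC=0 (depth now 1)
Event 6 (INT 1): INT 1 arrives: push (IRQ1, PC=0), enter IRQ1 at PC=0 (depth now 2)
Event 7 (EXEC): [IRQ1] PC=0: INC 1 -> ACC=-2
Event 8 (EXEC): [IRQ1] PC=1: DEC 4 -> ACC=-6
Event 9 (EXEC): [IRQ1] PC=2: IRET -> resume IRQ1 at PC=0 (depth now 1)
Event 10 (EXEC): [IRQ1] PC=0: INC 1 -> ACC=-5
Event 11 (EXEC): [IRQ1] PC=1: DEC 4 -> ACC=-9
Event 12 (EXEC): [IRQ1] PC=2: IRET -> resume MAIN at PC=0 (depth now 0)
Event 13 (EXEC): [MAIN] PC=0: INC 3 -> ACC=-6
Event 14 (EXEC): [MAIN] PC=1: DEC 5 -> ACC=-11
Event 15 (EXEC): [MAIN] PC=2: INC 4 -> ACC=-7
Event 16 (INT 1): INT 1 arrives: push (MAIN, PC=3), enter IRQ1 at PC=0 (depth now 1)
Event 17 (EXEC): [IRQ1] PC=0: INC 1 -> ACC=-6
Event 18 (EXEC): [IRQ1] PC=1: DEC 4 -> ACC=-10
Event 19 (EXEC): [IRQ1] PC=2: IRET -> resume MAIN at PC=3 (depth now 0)
Event 20 (INT 1): INT 1 arrives: push (MAIN, PC=3), enter IRQ1 at PC=0 (depth now 1)
Event 21 (EXEC): [IRQ1] PC=0: INC 1 -> ACC=-9
Event 22 (EXEC): [IRQ1] PC=1: DEC 4 -> ACC=-13
Event 23 (EXEC): [IRQ1] PC=2: IRET -> resume MAIN at PC=3 (depth now 0)

Answer: MAIN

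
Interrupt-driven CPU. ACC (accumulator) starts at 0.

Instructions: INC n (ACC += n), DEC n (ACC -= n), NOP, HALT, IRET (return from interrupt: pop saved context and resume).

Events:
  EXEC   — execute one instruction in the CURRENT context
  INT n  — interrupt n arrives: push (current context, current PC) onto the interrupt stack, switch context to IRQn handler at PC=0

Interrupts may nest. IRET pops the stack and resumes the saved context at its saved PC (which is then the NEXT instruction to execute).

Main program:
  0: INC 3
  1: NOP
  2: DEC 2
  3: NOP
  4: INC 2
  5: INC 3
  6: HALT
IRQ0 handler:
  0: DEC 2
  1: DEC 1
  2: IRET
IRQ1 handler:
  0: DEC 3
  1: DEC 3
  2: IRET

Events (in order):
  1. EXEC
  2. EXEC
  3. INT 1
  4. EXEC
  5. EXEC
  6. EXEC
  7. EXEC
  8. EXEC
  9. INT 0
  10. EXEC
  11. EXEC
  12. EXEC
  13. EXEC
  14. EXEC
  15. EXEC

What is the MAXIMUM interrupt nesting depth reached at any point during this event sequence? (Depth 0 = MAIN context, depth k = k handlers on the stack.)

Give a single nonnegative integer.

Event 1 (EXEC): [MAIN] PC=0: INC 3 -> ACC=3 [depth=0]
Event 2 (EXEC): [MAIN] PC=1: NOP [depth=0]
Event 3 (INT 1): INT 1 arrives: push (MAIN, PC=2), enter IRQ1 at PC=0 (depth now 1) [depth=1]
Event 4 (EXEC): [IRQ1] PC=0: DEC 3 -> ACC=0 [depth=1]
Event 5 (EXEC): [IRQ1] PC=1: DEC 3 -> ACC=-3 [depth=1]
Event 6 (EXEC): [IRQ1] PC=2: IRET -> resume MAIN at PC=2 (depth now 0) [depth=0]
Event 7 (EXEC): [MAIN] PC=2: DEC 2 -> ACC=-5 [depth=0]
Event 8 (EXEC): [MAIN] PC=3: NOP [depth=0]
Event 9 (INT 0): INT 0 arrives: push (MAIN, PC=4), enter IRQ0 at PC=0 (depth now 1) [depth=1]
Event 10 (EXEC): [IRQ0] PC=0: DEC 2 -> ACC=-7 [depth=1]
Event 11 (EXEC): [IRQ0] PC=1: DEC 1 -> ACC=-8 [depth=1]
Event 12 (EXEC): [IRQ0] PC=2: IRET -> resume MAIN at PC=4 (depth now 0) [depth=0]
Event 13 (EXEC): [MAIN] PC=4: INC 2 -> ACC=-6 [depth=0]
Event 14 (EXEC): [MAIN] PC=5: INC 3 -> ACC=-3 [depth=0]
Event 15 (EXEC): [MAIN] PC=6: HALT [depth=0]
Max depth observed: 1

Answer: 1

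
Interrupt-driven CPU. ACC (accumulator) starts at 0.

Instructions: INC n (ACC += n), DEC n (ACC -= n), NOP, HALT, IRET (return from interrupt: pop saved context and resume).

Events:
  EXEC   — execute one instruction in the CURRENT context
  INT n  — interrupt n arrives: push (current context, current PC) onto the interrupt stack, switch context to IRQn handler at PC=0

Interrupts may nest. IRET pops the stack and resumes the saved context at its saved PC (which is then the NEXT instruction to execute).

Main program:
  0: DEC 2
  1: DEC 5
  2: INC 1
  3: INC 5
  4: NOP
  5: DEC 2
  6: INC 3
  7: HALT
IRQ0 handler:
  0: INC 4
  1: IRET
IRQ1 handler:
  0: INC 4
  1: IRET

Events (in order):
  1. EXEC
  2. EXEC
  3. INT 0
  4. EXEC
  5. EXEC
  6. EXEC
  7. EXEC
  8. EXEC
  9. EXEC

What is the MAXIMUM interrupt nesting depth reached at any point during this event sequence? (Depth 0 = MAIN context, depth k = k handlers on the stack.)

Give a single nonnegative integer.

Event 1 (EXEC): [MAIN] PC=0: DEC 2 -> ACC=-2 [depth=0]
Event 2 (EXEC): [MAIN] PC=1: DEC 5 -> ACC=-7 [depth=0]
Event 3 (INT 0): INT 0 arrives: push (MAIN, PC=2), enter IRQ0 at PC=0 (depth now 1) [depth=1]
Event 4 (EXEC): [IRQ0] PC=0: INC 4 -> ACC=-3 [depth=1]
Event 5 (EXEC): [IRQ0] PC=1: IRET -> resume MAIN at PC=2 (depth now 0) [depth=0]
Event 6 (EXEC): [MAIN] PC=2: INC 1 -> ACC=-2 [depth=0]
Event 7 (EXEC): [MAIN] PC=3: INC 5 -> ACC=3 [depth=0]
Event 8 (EXEC): [MAIN] PC=4: NOP [depth=0]
Event 9 (EXEC): [MAIN] PC=5: DEC 2 -> ACC=1 [depth=0]
Max depth observed: 1

Answer: 1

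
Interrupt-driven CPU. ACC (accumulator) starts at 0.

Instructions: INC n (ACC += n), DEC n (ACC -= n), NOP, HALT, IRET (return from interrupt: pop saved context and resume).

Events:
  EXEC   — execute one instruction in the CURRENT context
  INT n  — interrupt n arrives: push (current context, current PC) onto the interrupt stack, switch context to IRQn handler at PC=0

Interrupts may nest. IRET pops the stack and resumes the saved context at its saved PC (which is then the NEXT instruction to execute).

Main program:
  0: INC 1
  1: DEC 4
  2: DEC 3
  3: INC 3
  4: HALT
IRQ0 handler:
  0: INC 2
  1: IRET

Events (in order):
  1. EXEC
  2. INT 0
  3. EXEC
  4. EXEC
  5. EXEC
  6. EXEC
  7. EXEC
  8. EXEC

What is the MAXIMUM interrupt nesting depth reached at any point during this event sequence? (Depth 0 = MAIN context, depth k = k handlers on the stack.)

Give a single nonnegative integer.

Answer: 1

Derivation:
Event 1 (EXEC): [MAIN] PC=0: INC 1 -> ACC=1 [depth=0]
Event 2 (INT 0): INT 0 arrives: push (MAIN, PC=1), enter IRQ0 at PC=0 (depth now 1) [depth=1]
Event 3 (EXEC): [IRQ0] PC=0: INC 2 -> ACC=3 [depth=1]
Event 4 (EXEC): [IRQ0] PC=1: IRET -> resume MAIN at PC=1 (depth now 0) [depth=0]
Event 5 (EXEC): [MAIN] PC=1: DEC 4 -> ACC=-1 [depth=0]
Event 6 (EXEC): [MAIN] PC=2: DEC 3 -> ACC=-4 [depth=0]
Event 7 (EXEC): [MAIN] PC=3: INC 3 -> ACC=-1 [depth=0]
Event 8 (EXEC): [MAIN] PC=4: HALT [depth=0]
Max depth observed: 1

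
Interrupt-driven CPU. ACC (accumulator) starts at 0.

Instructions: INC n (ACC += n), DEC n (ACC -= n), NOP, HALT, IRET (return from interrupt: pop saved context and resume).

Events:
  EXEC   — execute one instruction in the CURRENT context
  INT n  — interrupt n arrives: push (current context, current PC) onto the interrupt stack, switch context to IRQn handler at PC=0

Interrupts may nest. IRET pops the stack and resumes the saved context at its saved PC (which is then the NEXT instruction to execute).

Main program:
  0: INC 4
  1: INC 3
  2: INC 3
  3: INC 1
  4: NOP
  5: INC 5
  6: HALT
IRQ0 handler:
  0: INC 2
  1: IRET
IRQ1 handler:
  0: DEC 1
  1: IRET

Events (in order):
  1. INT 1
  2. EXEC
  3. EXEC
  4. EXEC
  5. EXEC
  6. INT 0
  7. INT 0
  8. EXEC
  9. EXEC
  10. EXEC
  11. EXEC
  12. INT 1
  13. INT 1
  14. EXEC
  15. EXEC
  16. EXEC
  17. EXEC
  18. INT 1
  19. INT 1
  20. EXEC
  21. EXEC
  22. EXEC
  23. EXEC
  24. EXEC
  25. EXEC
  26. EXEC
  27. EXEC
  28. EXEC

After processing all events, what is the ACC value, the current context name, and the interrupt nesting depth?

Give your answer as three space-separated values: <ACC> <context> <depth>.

Event 1 (INT 1): INT 1 arrives: push (MAIN, PC=0), enter IRQ1 at PC=0 (depth now 1)
Event 2 (EXEC): [IRQ1] PC=0: DEC 1 -> ACC=-1
Event 3 (EXEC): [IRQ1] PC=1: IRET -> resume MAIN at PC=0 (depth now 0)
Event 4 (EXEC): [MAIN] PC=0: INC 4 -> ACC=3
Event 5 (EXEC): [MAIN] PC=1: INC 3 -> ACC=6
Event 6 (INT 0): INT 0 arrives: push (MAIN, PC=2), enter IRQ0 at PC=0 (depth now 1)
Event 7 (INT 0): INT 0 arrives: push (IRQ0, PC=0), enter IRQ0 at PC=0 (depth now 2)
Event 8 (EXEC): [IRQ0] PC=0: INC 2 -> ACC=8
Event 9 (EXEC): [IRQ0] PC=1: IRET -> resume IRQ0 at PC=0 (depth now 1)
Event 10 (EXEC): [IRQ0] PC=0: INC 2 -> ACC=10
Event 11 (EXEC): [IRQ0] PC=1: IRET -> resume MAIN at PC=2 (depth now 0)
Event 12 (INT 1): INT 1 arrives: push (MAIN, PC=2), enter IRQ1 at PC=0 (depth now 1)
Event 13 (INT 1): INT 1 arrives: push (IRQ1, PC=0), enter IRQ1 at PC=0 (depth now 2)
Event 14 (EXEC): [IRQ1] PC=0: DEC 1 -> ACC=9
Event 15 (EXEC): [IRQ1] PC=1: IRET -> resume IRQ1 at PC=0 (depth now 1)
Event 16 (EXEC): [IRQ1] PC=0: DEC 1 -> ACC=8
Event 17 (EXEC): [IRQ1] PC=1: IRET -> resume MAIN at PC=2 (depth now 0)
Event 18 (INT 1): INT 1 arrives: push (MAIN, PC=2), enter IRQ1 at PC=0 (depth now 1)
Event 19 (INT 1): INT 1 arrives: push (IRQ1, PC=0), enter IRQ1 at PC=0 (depth now 2)
Event 20 (EXEC): [IRQ1] PC=0: DEC 1 -> ACC=7
Event 21 (EXEC): [IRQ1] PC=1: IRET -> resume IRQ1 at PC=0 (depth now 1)
Event 22 (EXEC): [IRQ1] PC=0: DEC 1 -> ACC=6
Event 23 (EXEC): [IRQ1] PC=1: IRET -> resume MAIN at PC=2 (depth now 0)
Event 24 (EXEC): [MAIN] PC=2: INC 3 -> ACC=9
Event 25 (EXEC): [MAIN] PC=3: INC 1 -> ACC=10
Event 26 (EXEC): [MAIN] PC=4: NOP
Event 27 (EXEC): [MAIN] PC=5: INC 5 -> ACC=15
Event 28 (EXEC): [MAIN] PC=6: HALT

Answer: 15 MAIN 0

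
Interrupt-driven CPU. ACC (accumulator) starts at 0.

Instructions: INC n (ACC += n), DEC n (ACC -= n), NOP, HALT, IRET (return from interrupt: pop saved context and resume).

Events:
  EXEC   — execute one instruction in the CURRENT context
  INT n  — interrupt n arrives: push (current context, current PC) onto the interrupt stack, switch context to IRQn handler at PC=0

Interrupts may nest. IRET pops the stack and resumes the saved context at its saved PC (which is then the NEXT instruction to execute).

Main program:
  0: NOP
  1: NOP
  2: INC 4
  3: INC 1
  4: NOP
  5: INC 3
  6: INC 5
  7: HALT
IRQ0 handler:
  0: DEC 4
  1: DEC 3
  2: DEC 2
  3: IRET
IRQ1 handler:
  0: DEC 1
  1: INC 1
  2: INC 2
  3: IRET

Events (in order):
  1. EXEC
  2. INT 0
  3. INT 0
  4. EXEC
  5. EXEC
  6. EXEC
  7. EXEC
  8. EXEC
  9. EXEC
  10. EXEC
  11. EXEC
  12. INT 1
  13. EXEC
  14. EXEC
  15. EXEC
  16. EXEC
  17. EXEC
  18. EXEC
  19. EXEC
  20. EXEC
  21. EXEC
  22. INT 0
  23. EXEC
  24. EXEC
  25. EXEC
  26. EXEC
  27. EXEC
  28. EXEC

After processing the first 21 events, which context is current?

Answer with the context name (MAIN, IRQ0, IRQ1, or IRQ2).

Answer: MAIN

Derivation:
Event 1 (EXEC): [MAIN] PC=0: NOP
Event 2 (INT 0): INT 0 arrives: push (MAIN, PC=1), enter IRQ0 at PC=0 (depth now 1)
Event 3 (INT 0): INT 0 arrives: push (IRQ0, PC=0), enter IRQ0 at PC=0 (depth now 2)
Event 4 (EXEC): [IRQ0] PC=0: DEC 4 -> ACC=-4
Event 5 (EXEC): [IRQ0] PC=1: DEC 3 -> ACC=-7
Event 6 (EXEC): [IRQ0] PC=2: DEC 2 -> ACC=-9
Event 7 (EXEC): [IRQ0] PC=3: IRET -> resume IRQ0 at PC=0 (depth now 1)
Event 8 (EXEC): [IRQ0] PC=0: DEC 4 -> ACC=-13
Event 9 (EXEC): [IRQ0] PC=1: DEC 3 -> ACC=-16
Event 10 (EXEC): [IRQ0] PC=2: DEC 2 -> ACC=-18
Event 11 (EXEC): [IRQ0] PC=3: IRET -> resume MAIN at PC=1 (depth now 0)
Event 12 (INT 1): INT 1 arrives: push (MAIN, PC=1), enter IRQ1 at PC=0 (depth now 1)
Event 13 (EXEC): [IRQ1] PC=0: DEC 1 -> ACC=-19
Event 14 (EXEC): [IRQ1] PC=1: INC 1 -> ACC=-18
Event 15 (EXEC): [IRQ1] PC=2: INC 2 -> ACC=-16
Event 16 (EXEC): [IRQ1] PC=3: IRET -> resume MAIN at PC=1 (depth now 0)
Event 17 (EXEC): [MAIN] PC=1: NOP
Event 18 (EXEC): [MAIN] PC=2: INC 4 -> ACC=-12
Event 19 (EXEC): [MAIN] PC=3: INC 1 -> ACC=-11
Event 20 (EXEC): [MAIN] PC=4: NOP
Event 21 (EXEC): [MAIN] PC=5: INC 3 -> ACC=-8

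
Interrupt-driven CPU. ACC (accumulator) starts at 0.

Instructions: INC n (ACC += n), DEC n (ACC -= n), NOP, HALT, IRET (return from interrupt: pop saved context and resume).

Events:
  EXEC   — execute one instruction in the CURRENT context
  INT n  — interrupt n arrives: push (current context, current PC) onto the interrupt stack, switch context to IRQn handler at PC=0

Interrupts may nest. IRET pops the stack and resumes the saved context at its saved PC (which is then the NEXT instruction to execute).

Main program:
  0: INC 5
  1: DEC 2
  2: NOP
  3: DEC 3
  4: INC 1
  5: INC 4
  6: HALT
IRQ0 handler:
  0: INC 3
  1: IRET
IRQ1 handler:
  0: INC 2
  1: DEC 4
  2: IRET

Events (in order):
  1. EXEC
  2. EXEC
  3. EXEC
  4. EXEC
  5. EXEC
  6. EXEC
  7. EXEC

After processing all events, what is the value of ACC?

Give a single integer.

Answer: 5

Derivation:
Event 1 (EXEC): [MAIN] PC=0: INC 5 -> ACC=5
Event 2 (EXEC): [MAIN] PC=1: DEC 2 -> ACC=3
Event 3 (EXEC): [MAIN] PC=2: NOP
Event 4 (EXEC): [MAIN] PC=3: DEC 3 -> ACC=0
Event 5 (EXEC): [MAIN] PC=4: INC 1 -> ACC=1
Event 6 (EXEC): [MAIN] PC=5: INC 4 -> ACC=5
Event 7 (EXEC): [MAIN] PC=6: HALT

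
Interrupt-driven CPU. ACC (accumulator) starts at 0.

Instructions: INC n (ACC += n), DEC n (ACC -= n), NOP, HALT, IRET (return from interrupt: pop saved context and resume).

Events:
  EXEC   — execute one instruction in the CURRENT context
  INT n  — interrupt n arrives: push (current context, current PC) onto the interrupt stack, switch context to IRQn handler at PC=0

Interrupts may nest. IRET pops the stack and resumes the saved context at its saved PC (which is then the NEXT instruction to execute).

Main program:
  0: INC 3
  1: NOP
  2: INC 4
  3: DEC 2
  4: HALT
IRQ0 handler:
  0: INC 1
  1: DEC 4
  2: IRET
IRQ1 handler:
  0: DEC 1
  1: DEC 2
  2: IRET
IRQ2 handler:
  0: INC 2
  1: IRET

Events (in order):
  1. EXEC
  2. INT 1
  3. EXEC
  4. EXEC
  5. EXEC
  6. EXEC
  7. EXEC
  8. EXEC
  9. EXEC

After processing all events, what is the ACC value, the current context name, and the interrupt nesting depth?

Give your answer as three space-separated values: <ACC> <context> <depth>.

Event 1 (EXEC): [MAIN] PC=0: INC 3 -> ACC=3
Event 2 (INT 1): INT 1 arrives: push (MAIN, PC=1), enter IRQ1 at PC=0 (depth now 1)
Event 3 (EXEC): [IRQ1] PC=0: DEC 1 -> ACC=2
Event 4 (EXEC): [IRQ1] PC=1: DEC 2 -> ACC=0
Event 5 (EXEC): [IRQ1] PC=2: IRET -> resume MAIN at PC=1 (depth now 0)
Event 6 (EXEC): [MAIN] PC=1: NOP
Event 7 (EXEC): [MAIN] PC=2: INC 4 -> ACC=4
Event 8 (EXEC): [MAIN] PC=3: DEC 2 -> ACC=2
Event 9 (EXEC): [MAIN] PC=4: HALT

Answer: 2 MAIN 0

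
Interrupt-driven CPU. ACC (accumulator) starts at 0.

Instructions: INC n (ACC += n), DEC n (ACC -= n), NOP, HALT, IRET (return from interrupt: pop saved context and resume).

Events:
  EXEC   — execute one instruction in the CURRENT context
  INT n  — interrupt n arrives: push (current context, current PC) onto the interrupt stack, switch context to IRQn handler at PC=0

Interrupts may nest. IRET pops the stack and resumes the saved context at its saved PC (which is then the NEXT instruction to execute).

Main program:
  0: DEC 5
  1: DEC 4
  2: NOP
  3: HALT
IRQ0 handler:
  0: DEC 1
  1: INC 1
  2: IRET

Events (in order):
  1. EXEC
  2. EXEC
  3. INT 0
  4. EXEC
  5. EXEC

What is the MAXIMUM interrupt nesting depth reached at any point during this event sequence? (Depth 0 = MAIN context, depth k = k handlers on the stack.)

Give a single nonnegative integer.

Event 1 (EXEC): [MAIN] PC=0: DEC 5 -> ACC=-5 [depth=0]
Event 2 (EXEC): [MAIN] PC=1: DEC 4 -> ACC=-9 [depth=0]
Event 3 (INT 0): INT 0 arrives: push (MAIN, PC=2), enter IRQ0 at PC=0 (depth now 1) [depth=1]
Event 4 (EXEC): [IRQ0] PC=0: DEC 1 -> ACC=-10 [depth=1]
Event 5 (EXEC): [IRQ0] PC=1: INC 1 -> ACC=-9 [depth=1]
Max depth observed: 1

Answer: 1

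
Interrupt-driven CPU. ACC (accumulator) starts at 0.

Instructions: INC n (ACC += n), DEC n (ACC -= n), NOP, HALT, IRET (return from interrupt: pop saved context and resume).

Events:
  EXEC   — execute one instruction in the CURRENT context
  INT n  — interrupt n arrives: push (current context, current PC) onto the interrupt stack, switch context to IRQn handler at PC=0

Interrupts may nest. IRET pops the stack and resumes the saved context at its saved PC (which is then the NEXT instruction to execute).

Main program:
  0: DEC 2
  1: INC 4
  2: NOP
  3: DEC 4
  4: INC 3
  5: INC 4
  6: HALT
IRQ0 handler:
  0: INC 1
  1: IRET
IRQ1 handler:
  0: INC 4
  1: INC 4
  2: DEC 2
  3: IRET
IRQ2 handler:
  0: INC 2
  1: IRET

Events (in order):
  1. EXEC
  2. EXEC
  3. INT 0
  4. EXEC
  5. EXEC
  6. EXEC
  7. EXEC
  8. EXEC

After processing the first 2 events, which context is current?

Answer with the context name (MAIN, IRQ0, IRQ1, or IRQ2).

Event 1 (EXEC): [MAIN] PC=0: DEC 2 -> ACC=-2
Event 2 (EXEC): [MAIN] PC=1: INC 4 -> ACC=2

Answer: MAIN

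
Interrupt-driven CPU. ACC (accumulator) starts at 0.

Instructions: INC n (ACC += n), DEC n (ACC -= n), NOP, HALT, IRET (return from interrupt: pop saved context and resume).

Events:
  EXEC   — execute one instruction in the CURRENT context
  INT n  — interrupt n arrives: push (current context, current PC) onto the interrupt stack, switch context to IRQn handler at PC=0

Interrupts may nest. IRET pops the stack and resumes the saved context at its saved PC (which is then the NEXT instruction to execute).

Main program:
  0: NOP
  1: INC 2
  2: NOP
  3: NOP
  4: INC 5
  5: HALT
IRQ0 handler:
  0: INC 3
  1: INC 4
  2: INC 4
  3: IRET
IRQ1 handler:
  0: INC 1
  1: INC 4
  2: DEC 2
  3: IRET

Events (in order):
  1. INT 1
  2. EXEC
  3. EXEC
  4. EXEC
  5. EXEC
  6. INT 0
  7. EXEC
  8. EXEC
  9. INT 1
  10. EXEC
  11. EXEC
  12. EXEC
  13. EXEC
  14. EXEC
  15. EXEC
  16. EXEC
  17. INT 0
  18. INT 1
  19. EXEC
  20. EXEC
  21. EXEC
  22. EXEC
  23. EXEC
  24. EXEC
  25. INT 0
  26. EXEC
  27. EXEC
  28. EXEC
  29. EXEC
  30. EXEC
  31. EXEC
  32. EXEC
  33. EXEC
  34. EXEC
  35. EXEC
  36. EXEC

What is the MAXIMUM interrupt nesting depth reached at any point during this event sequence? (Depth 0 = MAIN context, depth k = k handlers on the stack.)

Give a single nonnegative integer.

Answer: 2

Derivation:
Event 1 (INT 1): INT 1 arrives: push (MAIN, PC=0), enter IRQ1 at PC=0 (depth now 1) [depth=1]
Event 2 (EXEC): [IRQ1] PC=0: INC 1 -> ACC=1 [depth=1]
Event 3 (EXEC): [IRQ1] PC=1: INC 4 -> ACC=5 [depth=1]
Event 4 (EXEC): [IRQ1] PC=2: DEC 2 -> ACC=3 [depth=1]
Event 5 (EXEC): [IRQ1] PC=3: IRET -> resume MAIN at PC=0 (depth now 0) [depth=0]
Event 6 (INT 0): INT 0 arrives: push (MAIN, PC=0), enter IRQ0 at PC=0 (depth now 1) [depth=1]
Event 7 (EXEC): [IRQ0] PC=0: INC 3 -> ACC=6 [depth=1]
Event 8 (EXEC): [IRQ0] PC=1: INC 4 -> ACC=10 [depth=1]
Event 9 (INT 1): INT 1 arrives: push (IRQ0, PC=2), enter IRQ1 at PC=0 (depth now 2) [depth=2]
Event 10 (EXEC): [IRQ1] PC=0: INC 1 -> ACC=11 [depth=2]
Event 11 (EXEC): [IRQ1] PC=1: INC 4 -> ACC=15 [depth=2]
Event 12 (EXEC): [IRQ1] PC=2: DEC 2 -> ACC=13 [depth=2]
Event 13 (EXEC): [IRQ1] PC=3: IRET -> resume IRQ0 at PC=2 (depth now 1) [depth=1]
Event 14 (EXEC): [IRQ0] PC=2: INC 4 -> ACC=17 [depth=1]
Event 15 (EXEC): [IRQ0] PC=3: IRET -> resume MAIN at PC=0 (depth now 0) [depth=0]
Event 16 (EXEC): [MAIN] PC=0: NOP [depth=0]
Event 17 (INT 0): INT 0 arrives: push (MAIN, PC=1), enter IRQ0 at PC=0 (depth now 1) [depth=1]
Event 18 (INT 1): INT 1 arrives: push (IRQ0, PC=0), enter IRQ1 at PC=0 (depth now 2) [depth=2]
Event 19 (EXEC): [IRQ1] PC=0: INC 1 -> ACC=18 [depth=2]
Event 20 (EXEC): [IRQ1] PC=1: INC 4 -> ACC=22 [depth=2]
Event 21 (EXEC): [IRQ1] PC=2: DEC 2 -> ACC=20 [depth=2]
Event 22 (EXEC): [IRQ1] PC=3: IRET -> resume IRQ0 at PC=0 (depth now 1) [depth=1]
Event 23 (EXEC): [IRQ0] PC=0: INC 3 -> ACC=23 [depth=1]
Event 24 (EXEC): [IRQ0] PC=1: INC 4 -> ACC=27 [depth=1]
Event 25 (INT 0): INT 0 arrives: push (IRQ0, PC=2), enter IRQ0 at PC=0 (depth now 2) [depth=2]
Event 26 (EXEC): [IRQ0] PC=0: INC 3 -> ACC=30 [depth=2]
Event 27 (EXEC): [IRQ0] PC=1: INC 4 -> ACC=34 [depth=2]
Event 28 (EXEC): [IRQ0] PC=2: INC 4 -> ACC=38 [depth=2]
Event 29 (EXEC): [IRQ0] PC=3: IRET -> resume IRQ0 at PC=2 (depth now 1) [depth=1]
Event 30 (EXEC): [IRQ0] PC=2: INC 4 -> ACC=42 [depth=1]
Event 31 (EXEC): [IRQ0] PC=3: IRET -> resume MAIN at PC=1 (depth now 0) [depth=0]
Event 32 (EXEC): [MAIN] PC=1: INC 2 -> ACC=44 [depth=0]
Event 33 (EXEC): [MAIN] PC=2: NOP [depth=0]
Event 34 (EXEC): [MAIN] PC=3: NOP [depth=0]
Event 35 (EXEC): [MAIN] PC=4: INC 5 -> ACC=49 [depth=0]
Event 36 (EXEC): [MAIN] PC=5: HALT [depth=0]
Max depth observed: 2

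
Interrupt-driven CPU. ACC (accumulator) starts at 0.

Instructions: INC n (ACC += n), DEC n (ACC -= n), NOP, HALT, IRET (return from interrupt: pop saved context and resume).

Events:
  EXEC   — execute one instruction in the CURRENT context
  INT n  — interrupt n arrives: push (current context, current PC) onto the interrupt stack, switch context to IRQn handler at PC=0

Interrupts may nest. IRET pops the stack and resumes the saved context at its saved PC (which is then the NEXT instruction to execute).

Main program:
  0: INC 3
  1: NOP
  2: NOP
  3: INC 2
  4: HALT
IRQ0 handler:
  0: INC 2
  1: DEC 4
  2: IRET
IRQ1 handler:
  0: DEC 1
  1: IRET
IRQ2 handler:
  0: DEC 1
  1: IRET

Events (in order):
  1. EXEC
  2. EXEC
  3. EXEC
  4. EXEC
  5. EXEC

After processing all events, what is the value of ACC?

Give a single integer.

Answer: 5

Derivation:
Event 1 (EXEC): [MAIN] PC=0: INC 3 -> ACC=3
Event 2 (EXEC): [MAIN] PC=1: NOP
Event 3 (EXEC): [MAIN] PC=2: NOP
Event 4 (EXEC): [MAIN] PC=3: INC 2 -> ACC=5
Event 5 (EXEC): [MAIN] PC=4: HALT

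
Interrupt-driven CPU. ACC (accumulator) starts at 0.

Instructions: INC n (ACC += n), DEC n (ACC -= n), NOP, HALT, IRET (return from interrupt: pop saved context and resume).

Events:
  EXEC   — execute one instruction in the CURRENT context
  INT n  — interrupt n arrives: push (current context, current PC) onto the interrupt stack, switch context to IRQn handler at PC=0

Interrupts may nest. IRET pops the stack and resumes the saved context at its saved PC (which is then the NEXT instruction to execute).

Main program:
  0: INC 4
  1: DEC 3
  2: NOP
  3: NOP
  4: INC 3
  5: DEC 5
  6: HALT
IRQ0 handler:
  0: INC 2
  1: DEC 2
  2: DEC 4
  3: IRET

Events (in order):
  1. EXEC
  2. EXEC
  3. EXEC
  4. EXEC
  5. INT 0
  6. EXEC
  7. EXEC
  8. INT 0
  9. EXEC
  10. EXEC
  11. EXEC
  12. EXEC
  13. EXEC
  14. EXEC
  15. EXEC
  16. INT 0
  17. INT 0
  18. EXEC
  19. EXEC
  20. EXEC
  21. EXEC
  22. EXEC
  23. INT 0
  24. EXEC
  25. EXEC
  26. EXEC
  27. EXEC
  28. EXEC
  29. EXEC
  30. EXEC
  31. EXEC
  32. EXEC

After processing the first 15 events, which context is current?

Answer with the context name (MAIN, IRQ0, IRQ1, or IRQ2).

Answer: MAIN

Derivation:
Event 1 (EXEC): [MAIN] PC=0: INC 4 -> ACC=4
Event 2 (EXEC): [MAIN] PC=1: DEC 3 -> ACC=1
Event 3 (EXEC): [MAIN] PC=2: NOP
Event 4 (EXEC): [MAIN] PC=3: NOP
Event 5 (INT 0): INT 0 arrives: push (MAIN, PC=4), enter IRQ0 at PC=0 (depth now 1)
Event 6 (EXEC): [IRQ0] PC=0: INC 2 -> ACC=3
Event 7 (EXEC): [IRQ0] PC=1: DEC 2 -> ACC=1
Event 8 (INT 0): INT 0 arrives: push (IRQ0, PC=2), enter IRQ0 at PC=0 (depth now 2)
Event 9 (EXEC): [IRQ0] PC=0: INC 2 -> ACC=3
Event 10 (EXEC): [IRQ0] PC=1: DEC 2 -> ACC=1
Event 11 (EXEC): [IRQ0] PC=2: DEC 4 -> ACC=-3
Event 12 (EXEC): [IRQ0] PC=3: IRET -> resume IRQ0 at PC=2 (depth now 1)
Event 13 (EXEC): [IRQ0] PC=2: DEC 4 -> ACC=-7
Event 14 (EXEC): [IRQ0] PC=3: IRET -> resume MAIN at PC=4 (depth now 0)
Event 15 (EXEC): [MAIN] PC=4: INC 3 -> ACC=-4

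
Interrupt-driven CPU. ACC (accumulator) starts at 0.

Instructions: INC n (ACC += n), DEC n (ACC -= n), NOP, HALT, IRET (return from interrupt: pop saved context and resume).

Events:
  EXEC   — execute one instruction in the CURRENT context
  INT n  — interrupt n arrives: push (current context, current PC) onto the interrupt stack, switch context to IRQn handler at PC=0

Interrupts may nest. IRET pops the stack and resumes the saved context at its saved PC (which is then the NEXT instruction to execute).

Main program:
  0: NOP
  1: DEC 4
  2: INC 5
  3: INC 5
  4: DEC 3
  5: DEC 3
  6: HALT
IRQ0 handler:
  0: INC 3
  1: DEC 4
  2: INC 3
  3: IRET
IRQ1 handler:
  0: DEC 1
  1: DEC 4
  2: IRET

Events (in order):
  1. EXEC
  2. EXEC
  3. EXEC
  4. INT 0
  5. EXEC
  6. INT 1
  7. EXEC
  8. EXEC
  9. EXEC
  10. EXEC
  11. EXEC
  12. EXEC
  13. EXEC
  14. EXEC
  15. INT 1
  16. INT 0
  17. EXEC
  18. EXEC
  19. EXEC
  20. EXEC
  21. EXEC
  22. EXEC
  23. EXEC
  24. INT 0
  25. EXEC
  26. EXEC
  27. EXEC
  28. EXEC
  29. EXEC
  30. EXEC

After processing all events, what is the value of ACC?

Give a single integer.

Answer: -4

Derivation:
Event 1 (EXEC): [MAIN] PC=0: NOP
Event 2 (EXEC): [MAIN] PC=1: DEC 4 -> ACC=-4
Event 3 (EXEC): [MAIN] PC=2: INC 5 -> ACC=1
Event 4 (INT 0): INT 0 arrives: push (MAIN, PC=3), enter IRQ0 at PC=0 (depth now 1)
Event 5 (EXEC): [IRQ0] PC=0: INC 3 -> ACC=4
Event 6 (INT 1): INT 1 arrives: push (IRQ0, PC=1), enter IRQ1 at PC=0 (depth now 2)
Event 7 (EXEC): [IRQ1] PC=0: DEC 1 -> ACC=3
Event 8 (EXEC): [IRQ1] PC=1: DEC 4 -> ACC=-1
Event 9 (EXEC): [IRQ1] PC=2: IRET -> resume IRQ0 at PC=1 (depth now 1)
Event 10 (EXEC): [IRQ0] PC=1: DEC 4 -> ACC=-5
Event 11 (EXEC): [IRQ0] PC=2: INC 3 -> ACC=-2
Event 12 (EXEC): [IRQ0] PC=3: IRET -> resume MAIN at PC=3 (depth now 0)
Event 13 (EXEC): [MAIN] PC=3: INC 5 -> ACC=3
Event 14 (EXEC): [MAIN] PC=4: DEC 3 -> ACC=0
Event 15 (INT 1): INT 1 arrives: push (MAIN, PC=5), enter IRQ1 at PC=0 (depth now 1)
Event 16 (INT 0): INT 0 arrives: push (IRQ1, PC=0), enter IRQ0 at PC=0 (depth now 2)
Event 17 (EXEC): [IRQ0] PC=0: INC 3 -> ACC=3
Event 18 (EXEC): [IRQ0] PC=1: DEC 4 -> ACC=-1
Event 19 (EXEC): [IRQ0] PC=2: INC 3 -> ACC=2
Event 20 (EXEC): [IRQ0] PC=3: IRET -> resume IRQ1 at PC=0 (depth now 1)
Event 21 (EXEC): [IRQ1] PC=0: DEC 1 -> ACC=1
Event 22 (EXEC): [IRQ1] PC=1: DEC 4 -> ACC=-3
Event 23 (EXEC): [IRQ1] PC=2: IRET -> resume MAIN at PC=5 (depth now 0)
Event 24 (INT 0): INT 0 arrives: push (MAIN, PC=5), enter IRQ0 at PC=0 (depth now 1)
Event 25 (EXEC): [IRQ0] PC=0: INC 3 -> ACC=0
Event 26 (EXEC): [IRQ0] PC=1: DEC 4 -> ACC=-4
Event 27 (EXEC): [IRQ0] PC=2: INC 3 -> ACC=-1
Event 28 (EXEC): [IRQ0] PC=3: IRET -> resume MAIN at PC=5 (depth now 0)
Event 29 (EXEC): [MAIN] PC=5: DEC 3 -> ACC=-4
Event 30 (EXEC): [MAIN] PC=6: HALT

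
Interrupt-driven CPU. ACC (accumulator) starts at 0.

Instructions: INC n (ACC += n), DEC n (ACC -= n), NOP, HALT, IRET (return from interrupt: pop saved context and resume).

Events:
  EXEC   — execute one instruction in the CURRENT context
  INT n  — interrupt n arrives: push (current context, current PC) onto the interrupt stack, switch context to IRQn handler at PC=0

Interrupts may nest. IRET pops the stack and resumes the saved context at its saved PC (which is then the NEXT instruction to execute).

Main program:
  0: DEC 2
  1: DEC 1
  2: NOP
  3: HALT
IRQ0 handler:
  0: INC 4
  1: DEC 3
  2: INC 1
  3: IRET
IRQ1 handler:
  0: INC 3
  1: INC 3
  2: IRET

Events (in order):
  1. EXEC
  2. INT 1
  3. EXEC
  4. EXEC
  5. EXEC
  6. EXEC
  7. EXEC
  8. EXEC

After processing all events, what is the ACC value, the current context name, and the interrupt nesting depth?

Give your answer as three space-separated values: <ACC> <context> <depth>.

Event 1 (EXEC): [MAIN] PC=0: DEC 2 -> ACC=-2
Event 2 (INT 1): INT 1 arrives: push (MAIN, PC=1), enter IRQ1 at PC=0 (depth now 1)
Event 3 (EXEC): [IRQ1] PC=0: INC 3 -> ACC=1
Event 4 (EXEC): [IRQ1] PC=1: INC 3 -> ACC=4
Event 5 (EXEC): [IRQ1] PC=2: IRET -> resume MAIN at PC=1 (depth now 0)
Event 6 (EXEC): [MAIN] PC=1: DEC 1 -> ACC=3
Event 7 (EXEC): [MAIN] PC=2: NOP
Event 8 (EXEC): [MAIN] PC=3: HALT

Answer: 3 MAIN 0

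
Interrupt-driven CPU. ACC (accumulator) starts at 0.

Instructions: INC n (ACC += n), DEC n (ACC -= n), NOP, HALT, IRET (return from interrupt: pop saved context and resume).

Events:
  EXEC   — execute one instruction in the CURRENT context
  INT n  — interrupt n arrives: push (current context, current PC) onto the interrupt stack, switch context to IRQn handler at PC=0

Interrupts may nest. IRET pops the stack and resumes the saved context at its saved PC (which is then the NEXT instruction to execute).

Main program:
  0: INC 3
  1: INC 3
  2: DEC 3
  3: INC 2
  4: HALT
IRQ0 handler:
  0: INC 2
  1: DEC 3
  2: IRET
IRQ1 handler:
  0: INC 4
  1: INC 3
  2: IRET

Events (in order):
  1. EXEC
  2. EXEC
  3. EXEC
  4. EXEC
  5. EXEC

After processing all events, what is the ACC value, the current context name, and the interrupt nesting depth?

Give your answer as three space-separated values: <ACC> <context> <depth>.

Event 1 (EXEC): [MAIN] PC=0: INC 3 -> ACC=3
Event 2 (EXEC): [MAIN] PC=1: INC 3 -> ACC=6
Event 3 (EXEC): [MAIN] PC=2: DEC 3 -> ACC=3
Event 4 (EXEC): [MAIN] PC=3: INC 2 -> ACC=5
Event 5 (EXEC): [MAIN] PC=4: HALT

Answer: 5 MAIN 0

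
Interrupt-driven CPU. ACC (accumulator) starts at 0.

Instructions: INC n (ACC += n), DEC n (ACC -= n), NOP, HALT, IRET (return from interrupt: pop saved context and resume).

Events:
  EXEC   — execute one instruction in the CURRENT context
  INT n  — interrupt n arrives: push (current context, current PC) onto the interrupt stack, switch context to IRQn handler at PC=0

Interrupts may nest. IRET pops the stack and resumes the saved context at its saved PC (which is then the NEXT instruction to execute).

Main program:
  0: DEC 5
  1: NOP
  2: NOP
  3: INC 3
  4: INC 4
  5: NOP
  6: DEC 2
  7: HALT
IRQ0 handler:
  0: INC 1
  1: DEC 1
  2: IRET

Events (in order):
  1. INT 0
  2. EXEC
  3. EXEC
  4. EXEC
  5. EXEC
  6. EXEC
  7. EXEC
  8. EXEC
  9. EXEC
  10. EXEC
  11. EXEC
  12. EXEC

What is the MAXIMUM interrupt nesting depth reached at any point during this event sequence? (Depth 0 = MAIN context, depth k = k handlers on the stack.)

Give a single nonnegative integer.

Event 1 (INT 0): INT 0 arrives: push (MAIN, PC=0), enter IRQ0 at PC=0 (depth now 1) [depth=1]
Event 2 (EXEC): [IRQ0] PC=0: INC 1 -> ACC=1 [depth=1]
Event 3 (EXEC): [IRQ0] PC=1: DEC 1 -> ACC=0 [depth=1]
Event 4 (EXEC): [IRQ0] PC=2: IRET -> resume MAIN at PC=0 (depth now 0) [depth=0]
Event 5 (EXEC): [MAIN] PC=0: DEC 5 -> ACC=-5 [depth=0]
Event 6 (EXEC): [MAIN] PC=1: NOP [depth=0]
Event 7 (EXEC): [MAIN] PC=2: NOP [depth=0]
Event 8 (EXEC): [MAIN] PC=3: INC 3 -> ACC=-2 [depth=0]
Event 9 (EXEC): [MAIN] PC=4: INC 4 -> ACC=2 [depth=0]
Event 10 (EXEC): [MAIN] PC=5: NOP [depth=0]
Event 11 (EXEC): [MAIN] PC=6: DEC 2 -> ACC=0 [depth=0]
Event 12 (EXEC): [MAIN] PC=7: HALT [depth=0]
Max depth observed: 1

Answer: 1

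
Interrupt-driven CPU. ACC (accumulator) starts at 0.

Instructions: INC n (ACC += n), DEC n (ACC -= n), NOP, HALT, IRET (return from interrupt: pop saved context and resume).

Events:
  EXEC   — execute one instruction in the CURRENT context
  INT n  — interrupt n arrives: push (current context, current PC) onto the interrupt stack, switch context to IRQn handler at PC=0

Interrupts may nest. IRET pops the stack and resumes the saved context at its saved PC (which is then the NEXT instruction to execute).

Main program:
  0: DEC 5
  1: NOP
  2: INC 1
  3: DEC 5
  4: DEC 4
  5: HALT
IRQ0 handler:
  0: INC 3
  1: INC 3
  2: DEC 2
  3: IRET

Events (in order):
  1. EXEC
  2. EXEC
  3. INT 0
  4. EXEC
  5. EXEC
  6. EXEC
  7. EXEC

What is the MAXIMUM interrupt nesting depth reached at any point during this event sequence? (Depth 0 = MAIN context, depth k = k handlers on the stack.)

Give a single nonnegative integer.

Answer: 1

Derivation:
Event 1 (EXEC): [MAIN] PC=0: DEC 5 -> ACC=-5 [depth=0]
Event 2 (EXEC): [MAIN] PC=1: NOP [depth=0]
Event 3 (INT 0): INT 0 arrives: push (MAIN, PC=2), enter IRQ0 at PC=0 (depth now 1) [depth=1]
Event 4 (EXEC): [IRQ0] PC=0: INC 3 -> ACC=-2 [depth=1]
Event 5 (EXEC): [IRQ0] PC=1: INC 3 -> ACC=1 [depth=1]
Event 6 (EXEC): [IRQ0] PC=2: DEC 2 -> ACC=-1 [depth=1]
Event 7 (EXEC): [IRQ0] PC=3: IRET -> resume MAIN at PC=2 (depth now 0) [depth=0]
Max depth observed: 1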